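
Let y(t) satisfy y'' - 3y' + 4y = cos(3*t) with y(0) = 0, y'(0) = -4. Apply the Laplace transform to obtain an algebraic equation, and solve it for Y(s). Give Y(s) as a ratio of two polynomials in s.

Transform both sides with L{·}.
With L{y''} = s^2 Y - s·y(0) - y'(0) and L{y'} = sY - y(0), with y(0) = 0, y'(0) = -4: the LHS transforms to (s^2 - 3*s + 4)Y - (-4).
The right side is L{cos(3*t)} = s/(s^2 + 9).
So (s^2 - 3*s + 4)Y = s/(s^2 + 9) + (-4).
Solve for Y(s) and write it as one ratio of polynomials.

Y(s) = (-4*s^2 + s - 36)/(s^4 - 3*s^3 + 13*s^2 - 27*s + 36)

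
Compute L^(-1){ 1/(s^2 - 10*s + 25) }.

t*exp(5*t)

Rewrite the denominator: s^2 - 10*s + 25 = (s - 5)^2.
The form in (s - 5) signals a first-shifting-theorem factor e^(5t).
Since L{t} = 1!/s^2 = 1/s^2, the inverse is t*exp(5*t).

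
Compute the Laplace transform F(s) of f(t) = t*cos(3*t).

L{cos(3t)} = s/(s^2 + 9).
Then apply L{t·g(t)} = -d/ds[G(s)] with G(s) = s/(s^2 + 9):
differentiating 1 time and applying the sign gives (s - 3)*(s + 3)/(s^2 + 9)^2.

F(s) = (s - 3)*(s + 3)/(s^2 + 9)^2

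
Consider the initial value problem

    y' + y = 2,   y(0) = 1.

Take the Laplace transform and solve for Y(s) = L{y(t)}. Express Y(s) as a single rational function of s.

Laplace-transform each side.
The derivative rules (L{y'} = sY - y(0) = sY - 1) turn the left side into (s + 1)Y - (1).
The right side is L{2} = 2/s.
So (s + 1)Y = 2/s + (1).
Solve for Y(s) and write it as one ratio of polynomials.

Y(s) = (s + 2)/(s^2 + s)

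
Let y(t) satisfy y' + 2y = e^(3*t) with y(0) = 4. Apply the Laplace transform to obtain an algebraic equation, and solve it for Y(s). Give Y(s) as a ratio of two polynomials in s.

Y(s) = (4*s - 11)/(s^2 - s - 6)

Transform both sides with L{·}.
With L{y'} = sY - y(0) = sY - 4: the LHS transforms to (s + 2)Y - (4).
The right side is L{e^(3*t)} = 1/(s - 3).
So (s + 2)Y = 1/(s - 3) + (4).
Divide through and combine into a single rational function.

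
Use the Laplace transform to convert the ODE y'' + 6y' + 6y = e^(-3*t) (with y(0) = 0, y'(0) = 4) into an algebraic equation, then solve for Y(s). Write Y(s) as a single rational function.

Take the Laplace transform of both sides.
The derivative rules (L{y''} = s^2 Y - s·y(0) - y'(0) and L{y'} = sY - y(0), with y(0) = 0, y'(0) = 4) turn the left side into (s^2 + 6*s + 6)Y - (4).
The right side is L{e^(-3*t)} = 1/(s + 3).
So (s^2 + 6*s + 6)Y = 1/(s + 3) + (4).
Isolate Y and clear denominators.

Y(s) = (4*s + 13)/(s^3 + 9*s^2 + 24*s + 18)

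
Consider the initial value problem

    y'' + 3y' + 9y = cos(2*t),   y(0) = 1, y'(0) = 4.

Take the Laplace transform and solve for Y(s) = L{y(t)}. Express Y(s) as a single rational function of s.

Y(s) = (s^3 + 7*s^2 + 5*s + 28)/(s^4 + 3*s^3 + 13*s^2 + 12*s + 36)

Transform both sides with L{·}.
With L{y''} = s^2 Y - s·y(0) - y'(0) and L{y'} = sY - y(0), with y(0) = 1, y'(0) = 4: the LHS transforms to (s^2 + 3*s + 9)Y - (s + 7).
The right side is L{cos(2*t)} = s/(s^2 + 4).
So (s^2 + 3*s + 9)Y = s/(s^2 + 4) + (s + 7).
Solve for Y(s) and write it as one ratio of polynomials.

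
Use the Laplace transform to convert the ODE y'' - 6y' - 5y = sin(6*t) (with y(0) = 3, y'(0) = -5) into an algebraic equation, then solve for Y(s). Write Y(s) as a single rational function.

Y(s) = (3*s^3 - 23*s^2 + 108*s - 822)/(s^4 - 6*s^3 + 31*s^2 - 216*s - 180)

Transform both sides with L{·}.
With L{y''} = s^2 Y - s·y(0) - y'(0) and L{y'} = sY - y(0), with y(0) = 3, y'(0) = -5: the LHS transforms to (s^2 - 6*s - 5)Y - (3*s - 23).
The right side is L{sin(6*t)} = 6/(s^2 + 36).
So (s^2 - 6*s - 5)Y = 6/(s^2 + 36) + (3*s - 23).
Divide through and combine into a single rational function.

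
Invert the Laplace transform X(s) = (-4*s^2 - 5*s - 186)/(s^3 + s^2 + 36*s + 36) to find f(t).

Factor the denominator: s^3 + s^2 + 36*s + 36 = (s + 1)*(s^2 + 36).
Partial fraction decomposition gives [-5/(s + 1)] + [s/(s^2 + 36)] + [-6/(s^2 + 36)].
Invert each term: -5/(s + 1) ↔ -5e^(-t); 1·s/(s^2 + 36) ↔ cos(6t); -1·6/(s^2 + 36) ↔ -sin(6t).

f(t) = -sin(6*t) + cos(6*t) - 5*exp(-t)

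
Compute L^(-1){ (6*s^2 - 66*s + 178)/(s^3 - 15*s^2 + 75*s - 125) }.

Factor the denominator: s^3 - 15*s^2 + 75*s - 125 = (s - 5)^3.
Partial fraction decomposition gives [6/(s - 5)] + [-6/(s - 5)^2] + [-2/(s - 5)^3].
Invert each term: 6/(s - 5) ↔ 6e^(5t); -6/(s - 5)^2 ↔ -6t·e^(5t); -2/(s - 5)^3 ↔ (-1)t^2·e^(5t).

-t^2*exp(5*t) - 6*t*exp(5*t) + 6*exp(5*t)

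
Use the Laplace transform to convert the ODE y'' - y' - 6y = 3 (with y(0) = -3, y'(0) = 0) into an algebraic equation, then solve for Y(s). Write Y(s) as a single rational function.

Y(s) = (-3*s^2 + 3*s + 3)/(s^3 - s^2 - 6*s)

Laplace-transform each side.
With L{y''} = s^2 Y - s·y(0) - y'(0) and L{y'} = sY - y(0), with y(0) = -3, y'(0) = 0: the LHS transforms to (s^2 - s - 6)Y - (-3*s + 3).
The right side is L{3} = 3/s.
So (s^2 - s - 6)Y = 3/s + (-3*s + 3).
Divide through and combine into a single rational function.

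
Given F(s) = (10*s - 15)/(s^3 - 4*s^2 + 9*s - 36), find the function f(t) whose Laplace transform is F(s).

Factor the denominator: s^3 - 4*s^2 + 9*s - 36 = (s - 4)*(s^2 + 9).
Partial fraction decomposition gives [1/(s - 4)] + [-s/(s^2 + 9)] + [6/(s^2 + 9)].
Invert each term: 1/(s - 4) ↔ e^(4t); -1·s/(s^2 + 9) ↔ -cos(3t); 2·3/(s^2 + 9) ↔ 2sin(3t).

f(t) = exp(4*t) + 2*sin(3*t) - cos(3*t)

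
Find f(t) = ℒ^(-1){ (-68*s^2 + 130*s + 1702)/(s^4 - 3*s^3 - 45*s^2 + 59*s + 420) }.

f(t) = -2*exp(7*t) - 6*exp(4*t) + 5*exp(-3*t) + 3*exp(-5*t)

Factor the denominator: s^4 - 3*s^3 - 45*s^2 + 59*s + 420 = (s - 7)*(s - 4)*(s + 3)*(s + 5).
Partial fraction decomposition gives [-6/(s - 4)] + [-2/(s - 7)] + [3/(s + 5)] + [5/(s + 3)].
Invert each term: -6/(s - 4) ↔ -6e^(4t); -2/(s - 7) ↔ -2e^(7t); 3/(s + 5) ↔ 3e^(-5t); 5/(s + 3) ↔ 5e^(-3t).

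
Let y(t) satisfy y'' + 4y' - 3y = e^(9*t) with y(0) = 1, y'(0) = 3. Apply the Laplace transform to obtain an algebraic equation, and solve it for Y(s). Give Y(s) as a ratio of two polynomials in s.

Apply the Laplace transform to the equation.
The derivative rules (L{y''} = s^2 Y - s·y(0) - y'(0) and L{y'} = sY - y(0), with y(0) = 1, y'(0) = 3) turn the left side into (s^2 + 4*s - 3)Y - (s + 7).
The right side is L{e^(9*t)} = 1/(s - 9).
So (s^2 + 4*s - 3)Y = 1/(s - 9) + (s + 7).
Solve for Y(s) and write it as one ratio of polynomials.

Y(s) = (s^2 - 2*s - 62)/(s^3 - 5*s^2 - 39*s + 27)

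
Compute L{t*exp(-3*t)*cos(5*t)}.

L{cos(5t)} = s/(s^2 + 25).
Multiplying by e^(-3t) shifts s → s + 3, so L{exp(-3*t)*cos(5*t)} = (s + 3)/((s + 3)^2 + 25).
Then apply L{t·g(t)} = -d/ds[H(s)] with H(s) = (s + 3)/((s + 3)^2 + 25):
differentiating 1 time and applying the sign gives (s - 2)*(s + 8)/(s^2 + 6*s + 34)^2.

(s - 2)*(s + 8)/(s^2 + 6*s + 34)^2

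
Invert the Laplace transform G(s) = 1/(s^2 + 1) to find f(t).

f(t) = sin(t)

Since L{sin(t)} = 1/(s^2 + 1), the inverse is sin(t).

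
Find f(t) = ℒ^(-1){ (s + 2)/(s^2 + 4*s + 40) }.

f(t) = exp(-2*t)*cos(6*t)

Rewrite the denominator: s^2 + 4*s + 40 = (s + 2)^2 + 36.
The form in (s + 2) signals a first-shifting-theorem factor e^(-2t).
Since L{cos(6t)} = s/(s^2 + 36), the inverse is e^(-2*t)*cos(6*t).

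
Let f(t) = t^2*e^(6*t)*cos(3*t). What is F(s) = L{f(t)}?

L{cos(3t)} = s/(s^2 + 9).
Multiplying by e^(6t) shifts s → s - 6, so L{e^(6*t)*cos(3*t)} = (s - 6)/((s - 6)^2 + 9).
Then apply L{t^2·g(t)} = (-1)^2 d^2/ds^2[G(s)] with G(s) = (s - 6)/((s - 6)^2 + 9):
differentiating 2 times and applying the sign gives 2*(s - 6)*(s^2 - 12*s + 9)/(s^2 - 12*s + 45)^3.

F(s) = 2*(s - 6)*(s^2 - 12*s + 9)/(s^2 - 12*s + 45)^3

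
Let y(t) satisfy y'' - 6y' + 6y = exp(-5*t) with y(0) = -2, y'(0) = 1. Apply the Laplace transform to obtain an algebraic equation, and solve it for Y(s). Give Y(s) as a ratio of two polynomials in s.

Laplace-transform each side.
With L{y''} = s^2 Y - s·y(0) - y'(0) and L{y'} = sY - y(0), with y(0) = -2, y'(0) = 1: the LHS transforms to (s^2 - 6*s + 6)Y - (-2*s + 13).
The right side is L{exp(-5*t)} = 1/(s + 5).
So (s^2 - 6*s + 6)Y = 1/(s + 5) + (-2*s + 13).
Isolate Y and clear denominators.

Y(s) = (-2*s^2 + 3*s + 66)/(s^3 - s^2 - 24*s + 30)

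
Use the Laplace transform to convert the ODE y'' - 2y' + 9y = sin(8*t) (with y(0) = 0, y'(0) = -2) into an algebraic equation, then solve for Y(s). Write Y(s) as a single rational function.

Take the Laplace transform of both sides.
Using L{y''} = s^2 Y - s·y(0) - y'(0) and L{y'} = sY - y(0), with y(0) = 0, y'(0) = -2, the left side becomes (s^2 - 2*s + 9)Y - (-2).
The right side is L{sin(8*t)} = 8/(s^2 + 64).
So (s^2 - 2*s + 9)Y = 8/(s^2 + 64) + (-2).
Divide through and combine into a single rational function.

Y(s) = (-2*s^2 - 120)/(s^4 - 2*s^3 + 73*s^2 - 128*s + 576)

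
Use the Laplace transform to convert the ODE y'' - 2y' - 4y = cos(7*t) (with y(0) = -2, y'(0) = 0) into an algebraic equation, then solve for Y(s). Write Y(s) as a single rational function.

Y(s) = (-2*s^3 + 4*s^2 - 97*s + 196)/(s^4 - 2*s^3 + 45*s^2 - 98*s - 196)

Apply the Laplace transform to the equation.
The derivative rules (L{y''} = s^2 Y - s·y(0) - y'(0) and L{y'} = sY - y(0), with y(0) = -2, y'(0) = 0) turn the left side into (s^2 - 2*s - 4)Y - (-2*s + 4).
The right side is L{cos(7*t)} = s/(s^2 + 49).
So (s^2 - 2*s - 4)Y = s/(s^2 + 49) + (-2*s + 4).
Divide through and combine into a single rational function.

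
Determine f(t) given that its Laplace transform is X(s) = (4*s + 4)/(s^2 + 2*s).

f(t) = 4*exp(-t)*cosh(t)

Rewrite the denominator: s^2 + 2*s = (s + 1)^2 - 1.
The form in (s + 1) signals a first-shifting-theorem factor e^(-t).
Since L{cosh(t)} = s/(s^2 - 1), the inverse is e^(-t)*cosh(t), scaled by 4.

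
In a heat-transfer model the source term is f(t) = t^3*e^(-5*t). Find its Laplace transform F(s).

L{t^3} = 3!/s^4 = 6/s^4.
By the first shifting theorem, multiplying by e^(-5t) replaces s with s + 5.

F(s) = 6/(s + 5)^4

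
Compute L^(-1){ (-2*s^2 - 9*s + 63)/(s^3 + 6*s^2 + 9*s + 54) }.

3*sin(3*t) - 3*cos(3*t) + exp(-6*t)

Factor the denominator: s^3 + 6*s^2 + 9*s + 54 = (s + 6)*(s^2 + 9).
Partial fraction decomposition gives [1/(s + 6)] + [-3*s/(s^2 + 9)] + [9/(s^2 + 9)].
Invert each term: 1/(s + 6) ↔ e^(-6t); -3·s/(s^2 + 9) ↔ -3cos(3t); 3·3/(s^2 + 9) ↔ 3sin(3t).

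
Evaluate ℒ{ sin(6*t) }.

6/(s^2 + 36)

L{sin(6t)} = 6/(s^2 + 36).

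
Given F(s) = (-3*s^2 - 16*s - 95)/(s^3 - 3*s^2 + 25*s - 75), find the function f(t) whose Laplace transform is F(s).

f(t) = -5*exp(3*t) - 2*sin(5*t) + 2*cos(5*t)

Factor the denominator: s^3 - 3*s^2 + 25*s - 75 = (s - 3)*(s^2 + 25).
Partial fraction decomposition gives [-5/(s - 3)] + [2*s/(s^2 + 25)] + [-10/(s^2 + 25)].
Invert each term: -5/(s - 3) ↔ -5e^(3t); 2·s/(s^2 + 25) ↔ 2cos(5t); -2·5/(s^2 + 25) ↔ -2sin(5t).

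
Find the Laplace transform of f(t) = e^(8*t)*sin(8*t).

8/((s - 8)^2 + 64)

L{sin(8t)} = 8/(s^2 + 64).
By the first shifting theorem, multiplying by e^(8t) replaces s with s - 8.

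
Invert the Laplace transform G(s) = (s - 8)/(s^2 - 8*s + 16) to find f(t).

Factor the denominator: s^2 - 8*s + 16 = (s - 4)^2.
Partial fraction decomposition gives [1/(s - 4)] + [-4/(s - 4)^2].
Invert each term: 1/(s - 4) ↔ e^(4t); -4/(s - 4)^2 ↔ -4t·e^(4t).

f(t) = -4*t*exp(4*t) + exp(4*t)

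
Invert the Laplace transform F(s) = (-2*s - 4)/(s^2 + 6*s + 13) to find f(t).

f(t) = exp(-3*t)*sin(2*t) - 2*exp(-3*t)*cos(2*t)

Complete the square in the denominator: s^2 + 6*s + 13 = (s + 3)^2 + 2^2.
Split the numerator to match: -2*s - 4 = -2·(s + 3) + 1·2.
Invert each term: -2·(s + 3)/((s + 3)^2 + 4) ↔ -2e^(-3t)cos(2t); 1·2/((s + 3)^2 + 4) ↔ e^(-3t)sin(2t).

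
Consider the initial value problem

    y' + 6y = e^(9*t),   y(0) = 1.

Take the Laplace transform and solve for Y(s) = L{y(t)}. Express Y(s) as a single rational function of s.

Y(s) = (s - 8)/(s^2 - 3*s - 54)

Laplace-transform each side.
The derivative rules (L{y'} = sY - y(0) = sY - 1) turn the left side into (s + 6)Y - (1).
The right side is L{e^(9*t)} = 1/(s - 9).
So (s + 6)Y = 1/(s - 9) + (1).
Divide through and combine into a single rational function.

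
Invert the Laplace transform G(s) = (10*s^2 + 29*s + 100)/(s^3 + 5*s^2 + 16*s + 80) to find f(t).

Factor the denominator: s^3 + 5*s^2 + 16*s + 80 = (s + 5)*(s^2 + 16).
Partial fraction decomposition gives [5/(s + 5)] + [5*s/(s^2 + 16)] + [4/(s^2 + 16)].
Invert each term: 5/(s + 5) ↔ 5e^(-5t); 5·s/(s^2 + 16) ↔ 5cos(4t); 1·4/(s^2 + 16) ↔ sin(4t).

f(t) = sin(4*t) + 5*cos(4*t) + 5*exp(-5*t)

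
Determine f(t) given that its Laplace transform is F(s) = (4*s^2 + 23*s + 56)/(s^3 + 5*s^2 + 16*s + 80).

f(t) = 2*sin(4*t) + 3*cos(4*t) + exp(-5*t)

Factor the denominator: s^3 + 5*s^2 + 16*s + 80 = (s + 5)*(s^2 + 16).
Partial fraction decomposition gives [1/(s + 5)] + [3*s/(s^2 + 16)] + [8/(s^2 + 16)].
Invert each term: 1/(s + 5) ↔ e^(-5t); 3·s/(s^2 + 16) ↔ 3cos(4t); 2·4/(s^2 + 16) ↔ 2sin(4t).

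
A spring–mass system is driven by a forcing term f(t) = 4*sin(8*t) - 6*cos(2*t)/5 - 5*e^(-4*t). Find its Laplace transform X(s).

The transform is linear, so treat each term independently.
(-6/5)·[L{cos(2t)} = s/(s^2 + 4)]; (4)·[L{sin(8t)} = 8/(s^2 + 64)]; (-5)·[L{e^(-4t)} = 1/(s + 4)].

X(s) = -6*s/(5*(s^2 + 4)) + 32/(s^2 + 64) - 5/(s + 4)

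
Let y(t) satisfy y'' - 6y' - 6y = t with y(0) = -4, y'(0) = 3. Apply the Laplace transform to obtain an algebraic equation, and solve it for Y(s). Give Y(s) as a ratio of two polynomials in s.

Laplace-transform each side.
Using L{y''} = s^2 Y - s·y(0) - y'(0) and L{y'} = sY - y(0), with y(0) = -4, y'(0) = 3, the left side becomes (s^2 - 6*s - 6)Y - (-4*s + 27).
The right side is L{t} = s^(-2).
So (s^2 - 6*s - 6)Y = s^(-2) + (-4*s + 27).
Divide through and combine into a single rational function.

Y(s) = (-4*s^3 + 27*s^2 + 1)/(s^4 - 6*s^3 - 6*s^2)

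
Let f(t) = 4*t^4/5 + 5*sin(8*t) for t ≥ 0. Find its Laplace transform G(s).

The transform is linear, so treat each term independently.
(4/5)·[L{t^4} = 4!/s^5 = 24/s^5]; (5)·[L{sin(8t)} = 8/(s^2 + 64)].

G(s) = 40/(s^2 + 64) + 96/(5*s^5)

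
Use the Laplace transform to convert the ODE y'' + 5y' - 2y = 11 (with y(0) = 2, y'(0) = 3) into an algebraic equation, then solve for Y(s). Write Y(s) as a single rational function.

Y(s) = (2*s^2 + 13*s + 11)/(s^3 + 5*s^2 - 2*s)

Transform both sides with L{·}.
With L{y''} = s^2 Y - s·y(0) - y'(0) and L{y'} = sY - y(0), with y(0) = 2, y'(0) = 3: the LHS transforms to (s^2 + 5*s - 2)Y - (2*s + 13).
The right side is L{11} = 11/s.
So (s^2 + 5*s - 2)Y = 11/s + (2*s + 13).
Solve for Y(s) and write it as one ratio of polynomials.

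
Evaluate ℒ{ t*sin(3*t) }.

6*s/(s^2 + 9)^2

L{sin(3t)} = 3/(s^2 + 9).
Then apply L{t·g(t)} = -d/ds[H(s)] with H(s) = 3/(s^2 + 9):
differentiating 1 time and applying the sign gives 6*s/(s^2 + 9)^2.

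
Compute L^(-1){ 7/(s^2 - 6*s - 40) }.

exp(3*t)*sinh(7*t)

Rewrite the denominator: s^2 - 6*s - 40 = (s - 3)^2 - 49.
The form in (s - 3) signals a first-shifting-theorem factor e^(3t).
Since L{sinh(7t)} = 7/(s^2 - 49), the inverse is e^(3*t)*sinh(7*t).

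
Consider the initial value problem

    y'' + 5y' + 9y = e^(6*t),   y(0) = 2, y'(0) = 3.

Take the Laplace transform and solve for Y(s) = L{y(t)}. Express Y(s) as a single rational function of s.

Transform both sides with L{·}.
The derivative rules (L{y''} = s^2 Y - s·y(0) - y'(0) and L{y'} = sY - y(0), with y(0) = 2, y'(0) = 3) turn the left side into (s^2 + 5*s + 9)Y - (2*s + 13).
The right side is L{e^(6*t)} = 1/(s - 6).
So (s^2 + 5*s + 9)Y = 1/(s - 6) + (2*s + 13).
Isolate Y and clear denominators.

Y(s) = (2*s^2 + s - 77)/(s^3 - s^2 - 21*s - 54)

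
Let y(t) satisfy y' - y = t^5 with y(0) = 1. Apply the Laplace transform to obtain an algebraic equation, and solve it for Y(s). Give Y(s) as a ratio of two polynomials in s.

Y(s) = (s^6 + 120)/(s^7 - s^6)

Apply the Laplace transform to the equation.
With L{y'} = sY - y(0) = sY - 1: the LHS transforms to (s - 1)Y - (1).
The right side is L{t^5} = 120/s^6.
So (s - 1)Y = 120/s^6 + (1).
Solve for Y(s) and write it as one ratio of polynomials.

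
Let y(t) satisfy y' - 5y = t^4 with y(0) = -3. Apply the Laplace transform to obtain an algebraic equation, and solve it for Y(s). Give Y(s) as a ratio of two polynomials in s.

Y(s) = (-3*s^5 + 24)/(s^6 - 5*s^5)

Apply the Laplace transform to the equation.
Using L{y'} = sY - y(0) = sY - (-3), the left side becomes (s - 5)Y - (-3).
The right side is L{t^4} = 24/s^5.
So (s - 5)Y = 24/s^5 + (-3).
Isolate Y and clear denominators.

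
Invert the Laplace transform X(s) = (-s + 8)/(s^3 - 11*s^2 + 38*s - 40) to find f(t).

Factor the denominator: s^3 - 11*s^2 + 38*s - 40 = (s - 5)*(s - 4)*(s - 2).
Partial fraction decomposition gives [1/(s - 2)] + [-2/(s - 4)] + [1/(s - 5)].
Invert each term: 1/(s - 2) ↔ e^(2t); -2/(s - 4) ↔ -2e^(4t); 1/(s - 5) ↔ e^(5t).

f(t) = exp(5*t) - 2*exp(4*t) + exp(2*t)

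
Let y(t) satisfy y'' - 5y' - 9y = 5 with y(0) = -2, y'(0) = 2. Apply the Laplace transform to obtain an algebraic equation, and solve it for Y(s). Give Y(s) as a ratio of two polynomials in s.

Y(s) = (-2*s^2 + 12*s + 5)/(s^3 - 5*s^2 - 9*s)

Laplace-transform each side.
The derivative rules (L{y''} = s^2 Y - s·y(0) - y'(0) and L{y'} = sY - y(0), with y(0) = -2, y'(0) = 2) turn the left side into (s^2 - 5*s - 9)Y - (-2*s + 12).
The right side is L{5} = 5/s.
So (s^2 - 5*s - 9)Y = 5/s + (-2*s + 12).
Solve for Y(s) and write it as one ratio of polynomials.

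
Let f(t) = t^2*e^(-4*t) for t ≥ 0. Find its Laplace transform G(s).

L{e^(-4t)} = 1/(s + 4).
Then apply L{t^2·g(t)} = (-1)^2 d^2/ds^2[H(s)] with H(s) = 1/(s + 4):
differentiating 2 times and applying the sign gives 2/(s + 4)^3.

G(s) = 2/(s + 4)^3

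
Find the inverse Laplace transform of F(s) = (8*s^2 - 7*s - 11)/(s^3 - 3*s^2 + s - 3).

Factor the denominator: s^3 - 3*s^2 + s - 3 = (s - 3)*(s^2 + 1).
Partial fraction decomposition gives [4/(s - 3)] + [4*s/(s^2 + 1)] + [5/(s^2 + 1)].
Invert each term: 4/(s - 3) ↔ 4e^(3t); 4·s/(s^2 + 1) ↔ 4cos(t); 5·1/(s^2 + 1) ↔ 5sin(t).

4*exp(3*t) + 5*sin(t) + 4*cos(t)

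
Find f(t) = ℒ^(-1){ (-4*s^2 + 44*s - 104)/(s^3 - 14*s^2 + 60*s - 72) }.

Factor the denominator: s^3 - 14*s^2 + 60*s - 72 = (s - 6)^2*(s - 2).
Partial fraction decomposition gives [-2/(s - 6)] + [4/(s - 6)^2] + [-2/(s - 2)].
Invert each term: -2/(s - 6) ↔ -2e^(6t); 4/(s - 6)^2 ↔ 4t·e^(6t); -2/(s - 2) ↔ -2e^(2t).

f(t) = 4*t*exp(6*t) - 2*exp(6*t) - 2*exp(2*t)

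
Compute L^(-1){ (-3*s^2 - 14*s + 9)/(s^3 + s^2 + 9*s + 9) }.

Factor the denominator: s^3 + s^2 + 9*s + 9 = (s + 1)*(s^2 + 9).
Partial fraction decomposition gives [2/(s + 1)] + [-5*s/(s^2 + 9)] + [-9/(s^2 + 9)].
Invert each term: 2/(s + 1) ↔ 2e^(-t); -5·s/(s^2 + 9) ↔ -5cos(3t); -3·3/(s^2 + 9) ↔ -3sin(3t).

-3*sin(3*t) - 5*cos(3*t) + 2*exp(-t)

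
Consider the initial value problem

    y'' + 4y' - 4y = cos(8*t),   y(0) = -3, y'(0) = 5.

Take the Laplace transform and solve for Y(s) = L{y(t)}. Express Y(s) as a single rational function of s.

Y(s) = (-3*s^3 - 7*s^2 - 191*s - 448)/(s^4 + 4*s^3 + 60*s^2 + 256*s - 256)

Apply the Laplace transform to the equation.
Using L{y''} = s^2 Y - s·y(0) - y'(0) and L{y'} = sY - y(0), with y(0) = -3, y'(0) = 5, the left side becomes (s^2 + 4*s - 4)Y - (-3*s - 7).
The right side is L{cos(8*t)} = s/(s^2 + 64).
So (s^2 + 4*s - 4)Y = s/(s^2 + 64) + (-3*s - 7).
Solve for Y(s) and write it as one ratio of polynomials.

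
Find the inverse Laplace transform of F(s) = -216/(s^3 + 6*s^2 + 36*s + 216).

Factor the denominator: s^3 + 6*s^2 + 36*s + 216 = (s + 6)*(s^2 + 36).
Partial fraction decomposition gives [-3/(s + 6)] + [3*s/(s^2 + 36)] + [-18/(s^2 + 36)].
Invert each term: -3/(s + 6) ↔ -3e^(-6t); 3·s/(s^2 + 36) ↔ 3cos(6t); -3·6/(s^2 + 36) ↔ -3sin(6t).

-3*sin(6*t) + 3*cos(6*t) - 3*exp(-6*t)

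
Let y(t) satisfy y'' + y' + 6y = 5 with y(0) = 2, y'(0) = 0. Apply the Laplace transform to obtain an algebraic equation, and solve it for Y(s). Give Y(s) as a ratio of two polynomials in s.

Y(s) = (2*s^2 + 2*s + 5)/(s^3 + s^2 + 6*s)

Laplace-transform each side.
Using L{y''} = s^2 Y - s·y(0) - y'(0) and L{y'} = sY - y(0), with y(0) = 2, y'(0) = 0, the left side becomes (s^2 + s + 6)Y - (2*s + 2).
The right side is L{5} = 5/s.
So (s^2 + s + 6)Y = 5/s + (2*s + 2).
Divide through and combine into a single rational function.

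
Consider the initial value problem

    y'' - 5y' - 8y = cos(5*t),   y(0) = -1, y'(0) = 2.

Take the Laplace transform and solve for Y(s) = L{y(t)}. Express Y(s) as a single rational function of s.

Take the Laplace transform of both sides.
Using L{y''} = s^2 Y - s·y(0) - y'(0) and L{y'} = sY - y(0), with y(0) = -1, y'(0) = 2, the left side becomes (s^2 - 5*s - 8)Y - (-s + 7).
The right side is L{cos(5*t)} = s/(s^2 + 25).
So (s^2 - 5*s - 8)Y = s/(s^2 + 25) + (-s + 7).
Divide through and combine into a single rational function.

Y(s) = (-s^3 + 7*s^2 - 24*s + 175)/(s^4 - 5*s^3 + 17*s^2 - 125*s - 200)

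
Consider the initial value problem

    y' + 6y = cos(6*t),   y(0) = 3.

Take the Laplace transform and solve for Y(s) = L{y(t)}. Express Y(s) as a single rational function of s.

Laplace-transform each side.
Using L{y'} = sY - y(0) = sY - 3, the left side becomes (s + 6)Y - (3).
The right side is L{cos(6*t)} = s/(s^2 + 36).
So (s + 6)Y = s/(s^2 + 36) + (3).
Isolate Y and clear denominators.

Y(s) = (3*s^2 + s + 108)/(s^3 + 6*s^2 + 36*s + 216)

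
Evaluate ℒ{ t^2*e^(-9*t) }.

2/(s + 9)^3

L{e^(-9t)} = 1/(s + 9).
Then apply L{t^2·g(t)} = (-1)^2 d^2/ds^2[G(s)] with G(s) = 1/(s + 9):
differentiating 2 times and applying the sign gives 2/(s + 9)^3.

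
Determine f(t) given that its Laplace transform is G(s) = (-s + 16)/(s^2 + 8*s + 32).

Complete the square in the denominator: s^2 + 8*s + 32 = (s + 4)^2 + 4^2.
Split the numerator to match: -s + 16 = -1·(s + 4) + 5·4.
Invert each term: -1·(s + 4)/((s + 4)^2 + 16) ↔ -e^(-4t)cos(4t); 5·4/((s + 4)^2 + 16) ↔ 5e^(-4t)sin(4t).

f(t) = 5*exp(-4*t)*sin(4*t) - exp(-4*t)*cos(4*t)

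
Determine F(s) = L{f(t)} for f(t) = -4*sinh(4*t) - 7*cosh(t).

F(s) = -7*s/(s^2 - 1) - 16/(s^2 - 16)

By linearity of the Laplace transform, transform each term separately.
(-4)·[L{sinh(4t)} = 4/(s^2 - 16)]; (-7)·[L{cosh(t)} = s/(s^2 - 1)].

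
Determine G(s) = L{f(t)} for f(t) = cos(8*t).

G(s) = s/(s^2 + 64)

L{cos(8t)} = s/(s^2 + 64).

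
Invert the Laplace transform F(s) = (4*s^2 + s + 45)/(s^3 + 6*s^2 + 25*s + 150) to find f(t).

f(t) = -sin(5*t) + cos(5*t) + 3*exp(-6*t)

Factor the denominator: s^3 + 6*s^2 + 25*s + 150 = (s + 6)*(s^2 + 25).
Partial fraction decomposition gives [3/(s + 6)] + [s/(s^2 + 25)] + [-5/(s^2 + 25)].
Invert each term: 3/(s + 6) ↔ 3e^(-6t); 1·s/(s^2 + 25) ↔ cos(5t); -1·5/(s^2 + 25) ↔ -sin(5t).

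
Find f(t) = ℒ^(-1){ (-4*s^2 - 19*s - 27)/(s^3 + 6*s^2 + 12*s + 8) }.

Factor the denominator: s^3 + 6*s^2 + 12*s + 8 = (s + 2)^3.
Partial fraction decomposition gives [-4/(s + 2)] + [-3/(s + 2)^2] + [-5/(s + 2)^3].
Invert each term: -4/(s + 2) ↔ -4e^(-2t); -3/(s + 2)^2 ↔ -3t·e^(-2t); -5/(s + 2)^3 ↔ (-5/2)t^2·e^(-2t).

f(t) = -5*t^2*exp(-2*t)/2 - 3*t*exp(-2*t) - 4*exp(-2*t)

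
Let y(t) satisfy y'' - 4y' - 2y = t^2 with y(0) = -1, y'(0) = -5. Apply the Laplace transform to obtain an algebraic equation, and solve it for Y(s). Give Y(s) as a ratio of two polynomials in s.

Y(s) = (-s^4 - s^3 + 2)/(s^5 - 4*s^4 - 2*s^3)

Take the Laplace transform of both sides.
The derivative rules (L{y''} = s^2 Y - s·y(0) - y'(0) and L{y'} = sY - y(0), with y(0) = -1, y'(0) = -5) turn the left side into (s^2 - 4*s - 2)Y - (-s - 1).
The right side is L{t^2} = 2/s^3.
So (s^2 - 4*s - 2)Y = 2/s^3 + (-s - 1).
Solve for Y(s) and write it as one ratio of polynomials.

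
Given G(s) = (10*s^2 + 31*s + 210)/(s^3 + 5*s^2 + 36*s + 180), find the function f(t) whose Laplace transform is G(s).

Factor the denominator: s^3 + 5*s^2 + 36*s + 180 = (s + 5)*(s^2 + 36).
Partial fraction decomposition gives [5/(s + 5)] + [5*s/(s^2 + 36)] + [6/(s^2 + 36)].
Invert each term: 5/(s + 5) ↔ 5e^(-5t); 5·s/(s^2 + 36) ↔ 5cos(6t); 1·6/(s^2 + 36) ↔ sin(6t).

f(t) = sin(6*t) + 5*cos(6*t) + 5*exp(-5*t)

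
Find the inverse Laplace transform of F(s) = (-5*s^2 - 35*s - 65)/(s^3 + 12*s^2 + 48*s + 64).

-5*t^2*exp(-4*t)/2 + 5*t*exp(-4*t) - 5*exp(-4*t)

Factor the denominator: s^3 + 12*s^2 + 48*s + 64 = (s + 4)^3.
Partial fraction decomposition gives [-5/(s + 4)] + [5/(s + 4)^2] + [-5/(s + 4)^3].
Invert each term: -5/(s + 4) ↔ -5e^(-4t); 5/(s + 4)^2 ↔ 5t·e^(-4t); -5/(s + 4)^3 ↔ (-5/2)t^2·e^(-4t).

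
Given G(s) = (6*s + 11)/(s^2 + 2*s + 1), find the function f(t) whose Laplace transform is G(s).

Factor the denominator: s^2 + 2*s + 1 = (s + 1)^2.
Partial fraction decomposition gives [6/(s + 1)] + [5/(s + 1)^2].
Invert each term: 6/(s + 1) ↔ 6e^(-t); 5/(s + 1)^2 ↔ 5t·e^(-t).

f(t) = 5*t*exp(-t) + 6*exp(-t)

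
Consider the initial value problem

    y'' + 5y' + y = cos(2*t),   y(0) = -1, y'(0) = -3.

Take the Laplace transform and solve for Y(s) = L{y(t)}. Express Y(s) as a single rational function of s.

Y(s) = (-s^3 - 8*s^2 - 3*s - 32)/(s^4 + 5*s^3 + 5*s^2 + 20*s + 4)

Apply the Laplace transform to the equation.
With L{y''} = s^2 Y - s·y(0) - y'(0) and L{y'} = sY - y(0), with y(0) = -1, y'(0) = -3: the LHS transforms to (s^2 + 5*s + 1)Y - (-s - 8).
The right side is L{cos(2*t)} = s/(s^2 + 4).
So (s^2 + 5*s + 1)Y = s/(s^2 + 4) + (-s - 8).
Solve for Y(s) and write it as one ratio of polynomials.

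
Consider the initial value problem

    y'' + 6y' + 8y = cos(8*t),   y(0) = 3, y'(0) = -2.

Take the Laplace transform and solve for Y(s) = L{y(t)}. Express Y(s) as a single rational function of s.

Y(s) = (3*s^3 + 16*s^2 + 193*s + 1024)/(s^4 + 6*s^3 + 72*s^2 + 384*s + 512)

Take the Laplace transform of both sides.
Using L{y''} = s^2 Y - s·y(0) - y'(0) and L{y'} = sY - y(0), with y(0) = 3, y'(0) = -2, the left side becomes (s^2 + 6*s + 8)Y - (3*s + 16).
The right side is L{cos(8*t)} = s/(s^2 + 64).
So (s^2 + 6*s + 8)Y = s/(s^2 + 64) + (3*s + 16).
Divide through and combine into a single rational function.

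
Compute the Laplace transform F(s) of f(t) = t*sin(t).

F(s) = 2*s/(s^2 + 1)^2

L{sin(t)} = 1/(s^2 + 1).
Then apply L{t·g(t)} = -d/ds[G(s)] with G(s) = 1/(s^2 + 1):
differentiating 1 time and applying the sign gives 2*s/(s^2 + 1)^2.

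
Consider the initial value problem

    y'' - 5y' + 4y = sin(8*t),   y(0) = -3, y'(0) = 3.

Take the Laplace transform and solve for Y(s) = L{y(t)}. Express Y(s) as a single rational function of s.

Y(s) = (-3*s^3 + 18*s^2 - 192*s + 1160)/(s^4 - 5*s^3 + 68*s^2 - 320*s + 256)

Laplace-transform each side.
Using L{y''} = s^2 Y - s·y(0) - y'(0) and L{y'} = sY - y(0), with y(0) = -3, y'(0) = 3, the left side becomes (s^2 - 5*s + 4)Y - (-3*s + 18).
The right side is L{sin(8*t)} = 8/(s^2 + 64).
So (s^2 - 5*s + 4)Y = 8/(s^2 + 64) + (-3*s + 18).
Isolate Y and clear denominators.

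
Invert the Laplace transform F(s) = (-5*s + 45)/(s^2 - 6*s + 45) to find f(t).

Complete the square in the denominator: s^2 - 6*s + 45 = (s - 3)^2 + 6^2.
Split the numerator to match: -5*s + 45 = -5·(s - 3) + 5·6.
Invert each term: -5·(s - 3)/((s - 3)^2 + 36) ↔ -5e^(3t)cos(6t); 5·6/((s - 3)^2 + 36) ↔ 5e^(3t)sin(6t).

f(t) = 5*exp(3*t)*sin(6*t) - 5*exp(3*t)*cos(6*t)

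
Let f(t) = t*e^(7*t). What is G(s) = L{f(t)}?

G(s) = (s - 7)^(-2)

L{e^(7t)} = 1/(s - 7).
Then apply L{t·g(t)} = -d/ds[H(s)] with H(s) = 1/(s - 7):
differentiating 1 time and applying the sign gives (s - 7)^(-2).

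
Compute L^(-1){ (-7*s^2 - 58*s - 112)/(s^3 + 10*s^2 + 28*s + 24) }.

Factor the denominator: s^3 + 10*s^2 + 28*s + 24 = (s + 2)^2*(s + 6).
Partial fraction decomposition gives [-6/(s + 2)] + [-6/(s + 2)^2] + [-1/(s + 6)].
Invert each term: -6/(s + 2) ↔ -6e^(-2t); -6/(s + 2)^2 ↔ -6t·e^(-2t); -1/(s + 6) ↔ -e^(-6t).

-6*t*exp(-2*t) - 6*exp(-2*t) - exp(-6*t)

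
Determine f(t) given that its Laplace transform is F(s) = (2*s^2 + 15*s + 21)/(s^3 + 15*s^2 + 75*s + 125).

f(t) = -2*t^2*exp(-5*t) - 5*t*exp(-5*t) + 2*exp(-5*t)

Factor the denominator: s^3 + 15*s^2 + 75*s + 125 = (s + 5)^3.
Partial fraction decomposition gives [2/(s + 5)] + [-5/(s + 5)^2] + [-4/(s + 5)^3].
Invert each term: 2/(s + 5) ↔ 2e^(-5t); -5/(s + 5)^2 ↔ -5t·e^(-5t); -4/(s + 5)^3 ↔ (-2)t^2·e^(-5t).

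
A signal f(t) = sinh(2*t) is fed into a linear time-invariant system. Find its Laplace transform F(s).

F(s) = 2/(s^2 - 4)

L{sinh(2t)} = 2/(s^2 - 4).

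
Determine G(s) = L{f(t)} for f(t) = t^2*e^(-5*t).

G(s) = 2/(s + 5)^3

L{e^(-5t)} = 1/(s + 5).
Then apply L{t^2·g(t)} = (-1)^2 d^2/ds^2[H(s)] with H(s) = 1/(s + 5):
differentiating 2 times and applying the sign gives 2/(s + 5)^3.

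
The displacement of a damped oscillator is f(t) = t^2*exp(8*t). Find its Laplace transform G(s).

L{e^(8t)} = 1/(s - 8).
Then apply L{t^2·g(t)} = (-1)^2 d^2/ds^2[H(s)] with H(s) = 1/(s - 8):
differentiating 2 times and applying the sign gives 2/(s - 8)^3.

G(s) = 2/(s - 8)^3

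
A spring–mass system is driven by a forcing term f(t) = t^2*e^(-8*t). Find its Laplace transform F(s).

L{e^(-8t)} = 1/(s + 8).
Then apply L{t^2·g(t)} = (-1)^2 d^2/ds^2[G(s)] with G(s) = 1/(s + 8):
differentiating 2 times and applying the sign gives 2/(s + 8)^3.

F(s) = 2/(s + 8)^3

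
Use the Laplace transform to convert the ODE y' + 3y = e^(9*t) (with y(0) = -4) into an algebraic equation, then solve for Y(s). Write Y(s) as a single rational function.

Take the Laplace transform of both sides.
The derivative rules (L{y'} = sY - y(0) = sY - (-4)) turn the left side into (s + 3)Y - (-4).
The right side is L{e^(9*t)} = 1/(s - 9).
So (s + 3)Y = 1/(s - 9) + (-4).
Isolate Y and clear denominators.

Y(s) = (-4*s + 37)/(s^2 - 6*s - 27)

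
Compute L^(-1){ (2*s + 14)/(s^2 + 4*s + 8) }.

Complete the square in the denominator: s^2 + 4*s + 8 = (s + 2)^2 + 2^2.
Split the numerator to match: 2*s + 14 = 2·(s + 2) + 5·2.
Invert each term: 2·(s + 2)/((s + 2)^2 + 4) ↔ 2e^(-2t)cos(2t); 5·2/((s + 2)^2 + 4) ↔ 5e^(-2t)sin(2t).

5*exp(-2*t)*sin(2*t) + 2*exp(-2*t)*cos(2*t)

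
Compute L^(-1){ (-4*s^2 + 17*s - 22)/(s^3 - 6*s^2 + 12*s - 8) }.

Factor the denominator: s^3 - 6*s^2 + 12*s - 8 = (s - 2)^3.
Partial fraction decomposition gives [-4/(s - 2)] + [(s - 2)^(-2)] + [-4/(s - 2)^3].
Invert each term: -4/(s - 2) ↔ -4e^(2t); 1/(s - 2)^2 ↔ t·e^(2t); -4/(s - 2)^3 ↔ (-2)t^2·e^(2t).

-2*t^2*exp(2*t) + t*exp(2*t) - 4*exp(2*t)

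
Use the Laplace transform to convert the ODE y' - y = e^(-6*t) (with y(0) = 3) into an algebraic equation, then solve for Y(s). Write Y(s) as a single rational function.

Y(s) = (3*s + 19)/(s^2 + 5*s - 6)

Laplace-transform each side.
The derivative rules (L{y'} = sY - y(0) = sY - 3) turn the left side into (s - 1)Y - (3).
The right side is L{e^(-6*t)} = 1/(s + 6).
So (s - 1)Y = 1/(s + 6) + (3).
Isolate Y and clear denominators.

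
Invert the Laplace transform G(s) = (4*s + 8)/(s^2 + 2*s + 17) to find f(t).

f(t) = exp(-t)*sin(4*t) + 4*exp(-t)*cos(4*t)

Complete the square in the denominator: s^2 + 2*s + 17 = (s + 1)^2 + 4^2.
Split the numerator to match: 4*s + 8 = 4·(s + 1) + 1·4.
Invert each term: 4·(s + 1)/((s + 1)^2 + 16) ↔ 4e^(-t)cos(4t); 1·4/((s + 1)^2 + 16) ↔ e^(-t)sin(4t).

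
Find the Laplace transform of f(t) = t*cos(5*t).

(s - 5)*(s + 5)/(s^2 + 25)^2

L{cos(5t)} = s/(s^2 + 25).
Then apply L{t·g(t)} = -d/ds[G(s)] with G(s) = s/(s^2 + 25):
differentiating 1 time and applying the sign gives (s - 5)*(s + 5)/(s^2 + 25)^2.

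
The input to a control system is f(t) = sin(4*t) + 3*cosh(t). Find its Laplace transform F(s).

The transform is linear, so treat each term independently.
(3)·[L{cosh(t)} = s/(s^2 - 1)]; L{sin(4t)} = 4/(s^2 + 16).

F(s) = 3*s/(s^2 - 1) + 4/(s^2 + 16)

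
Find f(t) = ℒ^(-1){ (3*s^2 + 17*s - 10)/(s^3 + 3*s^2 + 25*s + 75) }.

f(t) = sin(5*t) + 4*cos(5*t) - exp(-3*t)

Factor the denominator: s^3 + 3*s^2 + 25*s + 75 = (s + 3)*(s^2 + 25).
Partial fraction decomposition gives [-1/(s + 3)] + [4*s/(s^2 + 25)] + [5/(s^2 + 25)].
Invert each term: -1/(s + 3) ↔ -e^(-3t); 4·s/(s^2 + 25) ↔ 4cos(5t); 1·5/(s^2 + 25) ↔ sin(5t).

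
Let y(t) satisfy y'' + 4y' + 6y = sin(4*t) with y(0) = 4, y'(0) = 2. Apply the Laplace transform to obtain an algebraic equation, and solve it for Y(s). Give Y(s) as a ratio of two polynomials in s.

Laplace-transform each side.
The derivative rules (L{y''} = s^2 Y - s·y(0) - y'(0) and L{y'} = sY - y(0), with y(0) = 4, y'(0) = 2) turn the left side into (s^2 + 4*s + 6)Y - (4*s + 18).
The right side is L{sin(4*t)} = 4/(s^2 + 16).
So (s^2 + 4*s + 6)Y = 4/(s^2 + 16) + (4*s + 18).
Solve for Y(s) and write it as one ratio of polynomials.

Y(s) = (4*s^3 + 18*s^2 + 64*s + 292)/(s^4 + 4*s^3 + 22*s^2 + 64*s + 96)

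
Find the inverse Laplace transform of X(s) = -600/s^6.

Since L{t^5} = 5!/s^6 = 120/s^6, the inverse is t^5, scaled by -5.

-5*t^5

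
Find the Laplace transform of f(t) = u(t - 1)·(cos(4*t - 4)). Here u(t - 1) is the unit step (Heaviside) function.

By the second shifting theorem, L{u(t - c)·g(t - c)} = e^(-cs)·G(s) with c = 1 and G(s) = L{g(t)}.
L{cos(4t)} = s/(s^2 + 16).

s*exp(-s)/(s^2 + 16)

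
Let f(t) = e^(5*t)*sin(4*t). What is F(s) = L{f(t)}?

F(s) = 4/((s - 5)^2 + 16)

L{sin(4t)} = 4/(s^2 + 16).
By the first shifting theorem, multiplying by e^(5t) replaces s with s - 5.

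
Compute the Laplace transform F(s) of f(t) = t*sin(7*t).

L{sin(7t)} = 7/(s^2 + 49).
Then apply L{t·g(t)} = -d/ds[G(s)] with G(s) = 7/(s^2 + 49):
differentiating 1 time and applying the sign gives 14*s/(s^2 + 49)^2.

F(s) = 14*s/(s^2 + 49)^2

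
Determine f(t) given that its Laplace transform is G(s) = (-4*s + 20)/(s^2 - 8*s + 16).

f(t) = 4*t*exp(4*t) - 4*exp(4*t)

Factor the denominator: s^2 - 8*s + 16 = (s - 4)^2.
Partial fraction decomposition gives [-4/(s - 4)] + [4/(s - 4)^2].
Invert each term: -4/(s - 4) ↔ -4e^(4t); 4/(s - 4)^2 ↔ 4t·e^(4t).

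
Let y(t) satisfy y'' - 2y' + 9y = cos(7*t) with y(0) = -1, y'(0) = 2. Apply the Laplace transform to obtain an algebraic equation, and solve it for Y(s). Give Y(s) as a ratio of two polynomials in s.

Transform both sides with L{·}.
The derivative rules (L{y''} = s^2 Y - s·y(0) - y'(0) and L{y'} = sY - y(0), with y(0) = -1, y'(0) = 2) turn the left side into (s^2 - 2*s + 9)Y - (-s + 4).
The right side is L{cos(7*t)} = s/(s^2 + 49).
So (s^2 - 2*s + 9)Y = s/(s^2 + 49) + (-s + 4).
Divide through and combine into a single rational function.

Y(s) = (-s^3 + 4*s^2 - 48*s + 196)/(s^4 - 2*s^3 + 58*s^2 - 98*s + 441)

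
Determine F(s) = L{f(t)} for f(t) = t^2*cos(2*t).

F(s) = 2*s*(s^2 - 12)/(s^2 + 4)^3

L{cos(2t)} = s/(s^2 + 4).
Then apply L{t^2·g(t)} = (-1)^2 d^2/ds^2[G(s)] with G(s) = s/(s^2 + 4):
differentiating 2 times and applying the sign gives 2*s*(s^2 - 12)/(s^2 + 4)^3.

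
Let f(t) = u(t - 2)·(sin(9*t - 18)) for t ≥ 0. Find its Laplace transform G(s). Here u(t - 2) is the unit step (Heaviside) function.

G(s) = 9*exp(-2*s)/(s^2 + 81)

By the second shifting theorem, L{u(t - c)·g(t - c)} = e^(-cs)·H(s) with c = 2 and H(s) = L{g(t)}.
L{sin(9t)} = 9/(s^2 + 81).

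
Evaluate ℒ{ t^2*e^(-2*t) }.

L{e^(-2t)} = 1/(s + 2).
Then apply L{t^2·g(t)} = (-1)^2 d^2/ds^2[G(s)] with G(s) = 1/(s + 2):
differentiating 2 times and applying the sign gives 2/(s + 2)^3.

2/(s + 2)^3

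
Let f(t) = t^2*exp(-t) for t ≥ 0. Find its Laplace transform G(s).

L{e^(-t)} = 1/(s + 1).
Then apply L{t^2·g(t)} = (-1)^2 d^2/ds^2[H(s)] with H(s) = 1/(s + 1):
differentiating 2 times and applying the sign gives 2/(s + 1)^3.

G(s) = 2/(s + 1)^3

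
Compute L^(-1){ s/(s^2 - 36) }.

Since L{cosh(6t)} = s/(s^2 - 36), the inverse is cosh(6*t).

cosh(6*t)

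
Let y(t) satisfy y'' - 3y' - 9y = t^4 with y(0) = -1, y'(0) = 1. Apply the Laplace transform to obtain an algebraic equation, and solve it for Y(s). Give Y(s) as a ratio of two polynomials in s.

Apply the Laplace transform to the equation.
The derivative rules (L{y''} = s^2 Y - s·y(0) - y'(0) and L{y'} = sY - y(0), with y(0) = -1, y'(0) = 1) turn the left side into (s^2 - 3*s - 9)Y - (-s + 4).
The right side is L{t^4} = 24/s^5.
So (s^2 - 3*s - 9)Y = 24/s^5 + (-s + 4).
Solve for Y(s) and write it as one ratio of polynomials.

Y(s) = (-s^6 + 4*s^5 + 24)/(s^7 - 3*s^6 - 9*s^5)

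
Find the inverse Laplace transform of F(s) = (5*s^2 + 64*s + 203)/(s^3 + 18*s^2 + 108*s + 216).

Factor the denominator: s^3 + 18*s^2 + 108*s + 216 = (s + 6)^3.
Partial fraction decomposition gives [5/(s + 6)] + [4/(s + 6)^2] + [-1/(s + 6)^3].
Invert each term: 5/(s + 6) ↔ 5e^(-6t); 4/(s + 6)^2 ↔ 4t·e^(-6t); -1/(s + 6)^3 ↔ (-1/2)t^2·e^(-6t).

-t^2*exp(-6*t)/2 + 4*t*exp(-6*t) + 5*exp(-6*t)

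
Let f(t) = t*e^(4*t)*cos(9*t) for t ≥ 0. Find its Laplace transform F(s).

F(s) = (s - 13)*(s + 5)/(s^2 - 8*s + 97)^2

L{cos(9t)} = s/(s^2 + 81).
Multiplying by e^(4t) shifts s → s - 4, so L{e^(4*t)*cos(9*t)} = (s - 4)/((s - 4)^2 + 81).
Then apply L{t·g(t)} = -d/ds[G(s)] with G(s) = (s - 4)/((s - 4)^2 + 81):
differentiating 1 time and applying the sign gives (s - 13)*(s + 5)/(s^2 - 8*s + 97)^2.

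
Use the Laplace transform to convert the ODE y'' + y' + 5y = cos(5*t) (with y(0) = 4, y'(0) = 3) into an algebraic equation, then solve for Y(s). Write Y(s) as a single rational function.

Y(s) = (4*s^3 + 7*s^2 + 101*s + 175)/(s^4 + s^3 + 30*s^2 + 25*s + 125)

Take the Laplace transform of both sides.
With L{y''} = s^2 Y - s·y(0) - y'(0) and L{y'} = sY - y(0), with y(0) = 4, y'(0) = 3: the LHS transforms to (s^2 + s + 5)Y - (4*s + 7).
The right side is L{cos(5*t)} = s/(s^2 + 25).
So (s^2 + s + 5)Y = s/(s^2 + 25) + (4*s + 7).
Solve for Y(s) and write it as one ratio of polynomials.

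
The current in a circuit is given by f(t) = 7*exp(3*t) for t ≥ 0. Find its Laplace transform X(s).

L{7} = 7/s.
By the first shifting theorem, multiplying by e^(3t) replaces s with s - 3.

X(s) = 7/(s - 3)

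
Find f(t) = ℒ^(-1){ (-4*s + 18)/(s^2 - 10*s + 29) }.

Complete the square in the denominator: s^2 - 10*s + 29 = (s - 5)^2 + 2^2.
Split the numerator to match: -4*s + 18 = -4·(s - 5) - 1·2.
Invert each term: -4·(s - 5)/((s - 5)^2 + 4) ↔ -4e^(5t)cos(2t); -1·2/((s - 5)^2 + 4) ↔ -e^(5t)sin(2t).

f(t) = -exp(5*t)*sin(2*t) - 4*exp(5*t)*cos(2*t)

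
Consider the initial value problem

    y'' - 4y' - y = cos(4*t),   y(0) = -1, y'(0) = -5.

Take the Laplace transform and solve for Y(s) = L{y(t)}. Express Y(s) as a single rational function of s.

Take the Laplace transform of both sides.
With L{y''} = s^2 Y - s·y(0) - y'(0) and L{y'} = sY - y(0), with y(0) = -1, y'(0) = -5: the LHS transforms to (s^2 - 4*s - 1)Y - (-s - 1).
The right side is L{cos(4*t)} = s/(s^2 + 16).
So (s^2 - 4*s - 1)Y = s/(s^2 + 16) + (-s - 1).
Solve for Y(s) and write it as one ratio of polynomials.

Y(s) = (-s^3 - s^2 - 15*s - 16)/(s^4 - 4*s^3 + 15*s^2 - 64*s - 16)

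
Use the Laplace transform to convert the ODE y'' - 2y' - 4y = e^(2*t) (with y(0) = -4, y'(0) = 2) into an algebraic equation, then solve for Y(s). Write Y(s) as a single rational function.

Transform both sides with L{·}.
The derivative rules (L{y''} = s^2 Y - s·y(0) - y'(0) and L{y'} = sY - y(0), with y(0) = -4, y'(0) = 2) turn the left side into (s^2 - 2*s - 4)Y - (-4*s + 10).
The right side is L{e^(2*t)} = 1/(s - 2).
So (s^2 - 2*s - 4)Y = 1/(s - 2) + (-4*s + 10).
Divide through and combine into a single rational function.

Y(s) = (-4*s^2 + 18*s - 19)/(s^3 - 4*s^2 + 8)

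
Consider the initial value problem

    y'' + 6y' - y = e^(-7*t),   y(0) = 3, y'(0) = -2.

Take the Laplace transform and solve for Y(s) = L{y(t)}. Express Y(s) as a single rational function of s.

Y(s) = (3*s^2 + 37*s + 113)/(s^3 + 13*s^2 + 41*s - 7)

Laplace-transform each side.
With L{y''} = s^2 Y - s·y(0) - y'(0) and L{y'} = sY - y(0), with y(0) = 3, y'(0) = -2: the LHS transforms to (s^2 + 6*s - 1)Y - (3*s + 16).
The right side is L{e^(-7*t)} = 1/(s + 7).
So (s^2 + 6*s - 1)Y = 1/(s + 7) + (3*s + 16).
Isolate Y and clear denominators.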